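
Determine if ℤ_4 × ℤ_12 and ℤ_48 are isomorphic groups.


Comparing ℤ_4 × ℤ_12 and ℤ_48:
gcd(4,12) = 4 ≠ 1. Max element order in ℤ_4×ℤ_12 is lcm(4,12) = 12 < 48, so it has no element of order 48

No, ℤ_4 × ℤ_12 ≇ ℤ_48


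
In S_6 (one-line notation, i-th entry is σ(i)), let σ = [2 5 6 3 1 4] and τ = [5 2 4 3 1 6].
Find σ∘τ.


σ∘τ: apply τ first, then σ
1 →τ 5 →σ 1
2 →τ 2 →σ 5
3 →τ 4 →σ 3
4 →τ 3 →σ 6
5 →τ 1 →σ 2
6 →τ 6 →σ 4

σ∘τ = [1 5 3 6 2 4]


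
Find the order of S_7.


|S_n| = n! (number of permutations of n symbols)
|S_7| = 7! = 5040

|S_7| = 5040


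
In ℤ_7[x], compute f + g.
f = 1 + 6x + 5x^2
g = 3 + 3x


Add coefficients mod 7:
x^0: 1 + 3 = 4 (mod 7)
x^1: 6 + 3 = 2 (mod 7)
x^2: 5 + 0 = 5 (mod 7)
Result: 4 + 2x + 5x^2

f + g = 4 + 2x + 5x^2


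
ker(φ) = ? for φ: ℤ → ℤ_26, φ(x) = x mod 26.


Kernel = preimage of identity
ker(φ) = {x ∈ ℤ : x ≡ 0 (mod 26)} = 26ℤ = {0, ±26, ±52, ...}

ker(φ) = 26ℤ


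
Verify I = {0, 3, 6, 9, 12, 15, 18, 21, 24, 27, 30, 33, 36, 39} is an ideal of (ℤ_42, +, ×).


Check ideal conditions for I = {0, 3, 6, 9, 12, 15, 18, 21, 24, 27, 30, 33, 36, 39} in ℤ_42:
(1) I is an additive subgroup? Yes
(2) For r ∈ ℤ_42 and a ∈ I: r·a ∈ I? Yes

Yes, I is an ideal of ℤ_42


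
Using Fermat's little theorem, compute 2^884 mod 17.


Fermat's little theorem: if p is prime and gcd(a,p)=1, then a^(p-1) ≡ 1 (mod p)
p = 17 is prime, gcd(2,17) = 1
Reduce exponent: 884 mod 16 = 4
So 2^884 ≡ 2^4 (mod 17)
2^4 mod 17 = 16

2^884 ≡ 16 (mod 17)


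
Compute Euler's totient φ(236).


Factor n: 236 = 2^2 × 59
φ(n) = n · ∏(1 - 1/p) over distinct primes p | n
φ(236) = 236 · (1 - 1/2) · (1 - 1/59) = 116

φ(236) = 116


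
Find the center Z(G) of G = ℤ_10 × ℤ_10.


Z(G) = {g ∈ G | gx = xg for all x ∈ G}
Direct product of abelian groups is abelian, so Z(G) = G

Z(ℤ_10 × ℤ_10) = ℤ_10 × ℤ_10


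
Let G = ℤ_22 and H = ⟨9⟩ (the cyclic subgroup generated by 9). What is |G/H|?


|⟨9⟩| = n / gcd(9, 22) = 22 / 1 = 22
H is normal (ℤ_22 is abelian).
|G/H| = |G| / |H| = 22 / 22 = 1

|G/H| = 1


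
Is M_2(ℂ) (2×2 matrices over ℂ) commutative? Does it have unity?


Matrix multiplication is non-commutative for n ≥ 2; the identity matrix I is the unity; singular matrices give zero divisors, so not an integral domain
Commutative: No
Integral domain: No
Has unity: Yes

M_2(ℂ) (2×2 matrices over ℂ): Commutative=No, Unity=Yes


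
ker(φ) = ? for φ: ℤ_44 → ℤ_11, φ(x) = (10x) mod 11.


Kernel = preimage of identity
ker(φ) = {x ∈ ℤ_44 : 10x ≡ 0 (mod 11)}. Since 11 | 44, φ is well-defined. The kernel is the cyclic subgroup ⟨11⟩ of ℤ_44 (order 4), i.e. {0, 11, 22, 33}

ker(φ) = {0, 11, 22, 33}


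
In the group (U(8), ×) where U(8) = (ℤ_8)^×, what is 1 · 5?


Operation: multiplication mod 8
1 · 5 = (a × b) mod 8 with a = 1, b = 5

1 · 5 = 5


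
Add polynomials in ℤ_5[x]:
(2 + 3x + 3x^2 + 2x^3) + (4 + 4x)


Add coefficients mod 5:
x^0: 2 + 4 = 1 (mod 5)
x^1: 3 + 4 = 2 (mod 5)
x^2: 3 + 0 = 3 (mod 5)
x^3: 2 + 0 = 2 (mod 5)
Result: 1 + 2x + 3x^2 + 2x^3

f + g = 1 + 2x + 3x^2 + 2x^3


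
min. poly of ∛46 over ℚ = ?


∛46 satisfies x³ - 46 = 0, irreducible over ℚ (no rational root; 46 is not a perfect cube)

Minimal polynomial: x³ - 46


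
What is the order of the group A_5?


|A_n| = n!/2 (even permutations)
|A_5| = 5!/2 = 120/2 = 60

|A_5| = 60


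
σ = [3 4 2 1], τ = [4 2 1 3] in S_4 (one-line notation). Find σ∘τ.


σ∘τ: apply τ first, then σ
1 →τ 4 →σ 1
2 →τ 2 →σ 4
3 →τ 1 →σ 3
4 →τ 3 →σ 2

σ∘τ = [1 4 3 2]


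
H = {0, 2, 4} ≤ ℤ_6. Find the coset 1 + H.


1 + H = {1 + h (mod 6) : h ∈ H}
1+0=1, 1+2=3, 1+4=5

1 + H = {1, 3, 5}


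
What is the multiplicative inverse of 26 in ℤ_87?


Use the extended Euclidean algorithm to write 1 = 26·s + 87·t; then s mod 87 is the inverse.
Euclidean algorithm:
  26 = 0·87 + 26
  87 = 3·26 + 9
  26 = 2·9 + 8
  9 = 1·8 + 1
  8 = 8·1 + 0
gcd(26,87) = 1
Back-substitution gives: 26·(-10) + 87·(3) = 1
So 26⁻¹ ≡ -10 ≡ 77 (mod 87)
Check: 26 × 77 = 2002 ≡ 1 (mod 87) ✓

26⁻¹ ≡ 77 (mod 87)


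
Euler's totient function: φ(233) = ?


Factor n: 233 = 233
φ(n) = n · ∏(1 - 1/p) over distinct primes p | n
φ(233) = 233 · (1 - 1/233) = 232

φ(233) = 232


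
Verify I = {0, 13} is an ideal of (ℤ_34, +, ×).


Check ideal conditions for I = {0, 13} in ℤ_34:
(1) I is an additive subgroup? No
(2) For r ∈ ℤ_34 and a ∈ I: r·a ∈ I? No  [counterexample: r=2, a=13, r·a mod 34 = 26 ∉ I]

No, I is not an ideal of ℤ_34


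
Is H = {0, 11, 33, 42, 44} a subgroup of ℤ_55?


Subgroup test for H = {0, 11, 33, 42, 44} in (ℤ_55, +):
(1) 0 ∈ H? Yes
(2) Closure: for all a,b ∈ H, (a+b) mod 55 ∈ H? No  [counterexample: 11 + 11 = 22 ∉ H]
(3) Inverses: for all a ∈ H, -a mod 55 ∈ H? No

No, H is not a subgroup of ℤ_55


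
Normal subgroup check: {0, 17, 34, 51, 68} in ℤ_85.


H = {0, 17, 34, 51, 68} in ℤ_85
ℤ_85 is abelian; every subgroup of an abelian group is normal

Yes, normal subgroup


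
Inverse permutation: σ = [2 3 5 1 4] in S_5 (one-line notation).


To find σ⁻¹, swap domain and range:
σ(1) = 2 → σ⁻¹(2) = 1
σ(2) = 3 → σ⁻¹(3) = 2
σ(3) = 5 → σ⁻¹(5) = 3
σ(4) = 1 → σ⁻¹(1) = 4
σ(5) = 4 → σ⁻¹(4) = 5

σ⁻¹ = [4 1 2 5 3]


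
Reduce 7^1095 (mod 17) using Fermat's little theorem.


Fermat's little theorem: if p is prime and gcd(a,p)=1, then a^(p-1) ≡ 1 (mod p)
p = 17 is prime, gcd(7,17) = 1
Reduce exponent: 1095 mod 16 = 7
So 7^1095 ≡ 7^7 (mod 17)
7^7 mod 17 = 12

7^1095 ≡ 12 (mod 17)


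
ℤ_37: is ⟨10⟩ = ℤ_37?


g generates ℤ_n iff gcd(g, n) = 1
gcd(10, 37) = 1
Since gcd = 1, 10 is a generator.

Yes, 10 generates ℤ_37


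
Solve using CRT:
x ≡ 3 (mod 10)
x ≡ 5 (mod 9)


m₁ = 10, m₂ = 9, gcd = 1, so CRT applies. M = m₁·m₂ = 90
Let M₁ = M/m₁ = 9, M₂ = M/m₂ = 10
Find y₁ ≡ M₁⁻¹ (mod m₁): 9⁻¹ ≡ 9 (mod 10)
Find y₂ ≡ M₂⁻¹ (mod m₂): 10⁻¹ ≡ 1 (mod 9)
x = a₁·M₁·y₁ + a₂·M₂·y₂ = 3·9·9 + 5·10·1 = 293
Reduce mod 90: x ≡ 23
Check: 23 mod 10 = 3 ✓, 23 mod 9 = 5 ✓

x ≡ 23 (mod 90)


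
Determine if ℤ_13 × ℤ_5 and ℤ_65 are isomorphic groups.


Comparing ℤ_13 × ℤ_5 and ℤ_65:
gcd(13,5) = 1, so ℤ_13 × ℤ_5 ≅ ℤ_65 (CRT)

Yes, ℤ_13 × ℤ_5 ≅ ℤ_65


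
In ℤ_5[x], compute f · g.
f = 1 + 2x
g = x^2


Expand and collect like terms; reduce coefficients mod 5:
x^0: 1·0 = 0 ≡ 0 (mod 5)
x^1: 1·0 + 2·0 = 0 ≡ 0 (mod 5)
x^2: 1·1 + 2·0 = 1 ≡ 1 (mod 5)
x^3: 2·1 = 2 ≡ 2 (mod 5)
Result: x^2 + 2x^3

f · g = x^2 + 2x^3


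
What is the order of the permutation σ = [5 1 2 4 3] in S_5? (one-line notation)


Cycle decomposition: (1 5 3 2)
Cycle lengths: 4
Order = lcm(4) = 4

ord(σ) = 4


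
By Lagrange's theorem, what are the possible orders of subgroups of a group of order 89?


Lagrange's theorem: |H| divides |G|
|G| = 89
Divisors of 89: 1, 89

Possible subgroup orders: {1, 89}


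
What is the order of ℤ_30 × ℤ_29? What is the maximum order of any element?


|ℤ_30 × ℤ_29| = 30 × 29 = 870
Max element order = lcm(30,29) = 870
Cyclic? Yes (gcd=1)

|ℤ_30×ℤ_29| = 870, max element order = 870


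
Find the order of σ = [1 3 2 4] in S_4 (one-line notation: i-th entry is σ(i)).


Cycle decomposition: (2 3)
Cycle lengths: 2
Order = lcm(2) = 2

ord(σ) = 2


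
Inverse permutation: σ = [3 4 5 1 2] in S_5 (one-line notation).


To find σ⁻¹, swap domain and range:
σ(1) = 3 → σ⁻¹(3) = 1
σ(2) = 4 → σ⁻¹(4) = 2
σ(3) = 5 → σ⁻¹(5) = 3
σ(4) = 1 → σ⁻¹(1) = 4
σ(5) = 2 → σ⁻¹(2) = 5

σ⁻¹ = [4 5 1 2 3]


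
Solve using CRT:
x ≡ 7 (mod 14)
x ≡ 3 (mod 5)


m₁ = 14, m₂ = 5, gcd = 1, so CRT applies. M = m₁·m₂ = 70
Let M₁ = M/m₁ = 5, M₂ = M/m₂ = 14
Find y₁ ≡ M₁⁻¹ (mod m₁): 5⁻¹ ≡ 3 (mod 14)
Find y₂ ≡ M₂⁻¹ (mod m₂): 14⁻¹ ≡ 4 (mod 5)
x = a₁·M₁·y₁ + a₂·M₂·y₂ = 7·5·3 + 3·14·4 = 273
Reduce mod 70: x ≡ 63
Check: 63 mod 14 = 7 ✓, 63 mod 5 = 3 ✓

x ≡ 63 (mod 70)


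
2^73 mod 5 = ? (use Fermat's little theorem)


Fermat's little theorem: if p is prime and gcd(a,p)=1, then a^(p-1) ≡ 1 (mod p)
p = 5 is prime, gcd(2,5) = 1
Reduce exponent: 73 mod 4 = 1
So 2^73 ≡ 2^1 (mod 5)
2^1 mod 5 = 2

2^73 ≡ 2 (mod 5)


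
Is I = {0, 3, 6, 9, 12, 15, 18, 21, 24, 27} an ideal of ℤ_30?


Check ideal conditions for I = {0, 3, 6, 9, 12, 15, 18, 21, 24, 27} in ℤ_30:
(1) I is an additive subgroup? Yes
(2) For r ∈ ℤ_30 and a ∈ I: r·a ∈ I? Yes

Yes, I is an ideal of ℤ_30


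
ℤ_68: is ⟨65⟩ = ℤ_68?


g generates ℤ_n iff gcd(g, n) = 1
gcd(65, 68) = 1
Since gcd = 1, 65 is a generator.

Yes, 65 generates ℤ_68


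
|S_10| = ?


|S_n| = n! (number of permutations of n symbols)
|S_10| = 10! = 3628800

|S_10| = 3628800


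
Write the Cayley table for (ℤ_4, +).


Elements: {0, 1, 2, 3}
Operation: addition mod 4
Entry (a, b) = (a + b) mod 4

Cayley table:
  | 0 | 1 | 2 | 3
0 | 0 | 1 | 2 | 3
1 | 1 | 2 | 3 | 0
2 | 2 | 3 | 0 | 1
3 | 3 | 0 | 1 | 2


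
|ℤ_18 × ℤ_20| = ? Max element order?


|ℤ_18 × ℤ_20| = 18 × 20 = 360
Max element order = lcm(18,20) = 180
Cyclic? No (gcd=2)

|ℤ_18×ℤ_20| = 360, max element order = 180


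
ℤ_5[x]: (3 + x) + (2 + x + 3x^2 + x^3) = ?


Add coefficients mod 5:
x^0: 3 + 2 = 0 (mod 5)
x^1: 1 + 1 = 2 (mod 5)
x^2: 0 + 3 = 3 (mod 5)
x^3: 0 + 1 = 1 (mod 5)
Result: 2x + 3x^2 + x^3

f + g = 2x + 3x^2 + x^3


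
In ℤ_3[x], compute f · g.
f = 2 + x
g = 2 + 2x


Expand and collect like terms; reduce coefficients mod 3:
x^0: 2·2 = 4 ≡ 1 (mod 3)
x^1: 2·2 + 1·2 = 6 ≡ 0 (mod 3)
x^2: 1·2 = 2 ≡ 2 (mod 3)
Result: 1 + 2x^2

f · g = 1 + 2x^2


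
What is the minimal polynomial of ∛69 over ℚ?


∛69 satisfies x³ - 69 = 0, irreducible over ℚ (no rational root; 69 is not a perfect cube)

Minimal polynomial: x³ - 69


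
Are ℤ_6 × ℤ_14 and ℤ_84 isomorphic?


Comparing ℤ_6 × ℤ_14 and ℤ_84:
gcd(6,14) = 2 ≠ 1. Max element order in ℤ_6×ℤ_14 is lcm(6,14) = 42 < 84, so it has no element of order 84

No, ℤ_6 × ℤ_14 ≇ ℤ_84


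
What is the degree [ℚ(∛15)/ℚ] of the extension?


∛15 has minimal polynomial x³ - 15 (irreducible over ℚ since 15 is not a perfect cube)

[ℚ(∛15)/ℚ] = 3


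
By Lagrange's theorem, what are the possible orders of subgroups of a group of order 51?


Lagrange's theorem: |H| divides |G|
|G| = 51
Divisors of 51: 1, 3, 17, 51

Possible subgroup orders: {1, 3, 17, 51}


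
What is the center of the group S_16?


Z(G) = {g ∈ G | gx = xg for all x ∈ G}
S_n is non-abelian for n ≥ 3; Z(S_16) is trivial

Z(S_16) = {e}


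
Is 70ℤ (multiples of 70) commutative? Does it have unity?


70ℤ is a commutative ring under +,× but has no multiplicative identity (1 ∉ 70ℤ); it has no zero divisors, but without unity it is not an integral domain
Commutative: Yes
Integral domain: No
Has unity: No

70ℤ (multiples of 70): Commutative=Yes, Unity=No


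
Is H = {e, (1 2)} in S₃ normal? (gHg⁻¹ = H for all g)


H = {e, (1 2)} in S₃
(1 3)(1 2)(1 3)⁻¹ = (2 3) ∉ {e, (1 2)}, so it is not normal

No, not a normal subgroup


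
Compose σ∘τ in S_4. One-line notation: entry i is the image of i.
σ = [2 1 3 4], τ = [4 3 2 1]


σ∘τ: apply τ first, then σ
1 →τ 4 →σ 4
2 →τ 3 →σ 3
3 →τ 2 →σ 1
4 →τ 1 →σ 2

σ∘τ = [4 3 1 2]


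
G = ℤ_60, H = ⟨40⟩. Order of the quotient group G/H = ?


|⟨40⟩| = n / gcd(40, 60) = 60 / 20 = 3
H is normal (ℤ_60 is abelian).
|G/H| = |G| / |H| = 60 / 3 = 20

|G/H| = 20


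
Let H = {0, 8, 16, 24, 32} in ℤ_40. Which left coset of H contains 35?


35 + H = {35 + h (mod 40) : h ∈ H}
35+0=35, 35+8=3, 35+16=11, 35+24=19, 35+32=27
35 + H = {3, 11, 19, 27, 35} = 3 + H

35 + H = {3, 11, 19, 27, 35}


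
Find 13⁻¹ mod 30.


Use the extended Euclidean algorithm to write 1 = 13·s + 30·t; then s mod 30 is the inverse.
Euclidean algorithm:
  13 = 0·30 + 13
  30 = 2·13 + 4
  13 = 3·4 + 1
  4 = 4·1 + 0
gcd(13,30) = 1
Back-substitution gives: 13·(7) + 30·(-3) = 1
So 13⁻¹ ≡ 7 ≡ 7 (mod 30)
Check: 13 × 7 = 91 ≡ 1 (mod 30) ✓

13⁻¹ ≡ 7 (mod 30)


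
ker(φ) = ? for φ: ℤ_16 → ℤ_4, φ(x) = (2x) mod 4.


Kernel = preimage of identity
ker(φ) = {x ∈ ℤ_16 : 2x ≡ 0 (mod 4)}. Since 4 | 16, φ is well-defined. The kernel is the cyclic subgroup ⟨2⟩ of ℤ_16 (order 8), i.e. {0, 2, 4, 6, 8, 10, 12, 14}

ker(φ) = {0, 2, 4, 6, 8, 10, 12, 14}


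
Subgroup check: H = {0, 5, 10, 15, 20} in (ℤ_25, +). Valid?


Subgroup test for H = {0, 5, 10, 15, 20} in (ℤ_25, +):
(1) 0 ∈ H? Yes
(2) Closure: for all a,b ∈ H, (a+b) mod 25 ∈ H? Yes
(3) Inverses: for all a ∈ H, -a mod 25 ∈ H? Yes

Yes, H is a subgroup of ℤ_25


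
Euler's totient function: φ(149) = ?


Factor n: 149 = 149
φ(n) = n · ∏(1 - 1/p) over distinct primes p | n
φ(149) = 149 · (1 - 1/149) = 148

φ(149) = 148


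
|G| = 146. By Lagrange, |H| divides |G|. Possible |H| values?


Lagrange's theorem: |H| divides |G|
|G| = 146
Divisors of 146: 1, 2, 73, 146

Possible subgroup orders: {1, 2, 73, 146}


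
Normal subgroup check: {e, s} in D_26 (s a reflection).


H = {e, s} in D_26 (s a reflection)
r·s·r⁻¹ = sr⁻² ≠ s for n ≥ 3, so {e, s} is not closed under conjugation

No, not a normal subgroup


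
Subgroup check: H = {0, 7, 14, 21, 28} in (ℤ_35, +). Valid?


Subgroup test for H = {0, 7, 14, 21, 28} in (ℤ_35, +):
(1) 0 ∈ H? Yes
(2) Closure: for all a,b ∈ H, (a+b) mod 35 ∈ H? Yes
(3) Inverses: for all a ∈ H, -a mod 35 ∈ H? Yes

Yes, H is a subgroup of ℤ_35


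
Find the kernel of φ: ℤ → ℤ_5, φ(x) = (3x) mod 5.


Kernel = preimage of identity
ker(φ) = {x ∈ ℤ : 3x ≡ 0 (mod 5)}. gcd(3,5) = 1, so 3x ≡ 0 (mod 5) ⟺ x ≡ 0 (mod 5/1 = 5). Hence ker(φ) = 5ℤ

ker(φ) = 5ℤ


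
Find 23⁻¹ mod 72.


Use the extended Euclidean algorithm to write 1 = 23·s + 72·t; then s mod 72 is the inverse.
Euclidean algorithm:
  23 = 0·72 + 23
  72 = 3·23 + 3
  23 = 7·3 + 2
  3 = 1·2 + 1
  2 = 2·1 + 0
gcd(23,72) = 1
Back-substitution gives: 23·(-25) + 72·(8) = 1
So 23⁻¹ ≡ -25 ≡ 47 (mod 72)
Check: 23 × 47 = 1081 ≡ 1 (mod 72) ✓

23⁻¹ ≡ 47 (mod 72)


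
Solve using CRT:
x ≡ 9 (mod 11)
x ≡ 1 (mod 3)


m₁ = 11, m₂ = 3, gcd = 1, so CRT applies. M = m₁·m₂ = 33
Let M₁ = M/m₁ = 3, M₂ = M/m₂ = 11
Find y₁ ≡ M₁⁻¹ (mod m₁): 3⁻¹ ≡ 4 (mod 11)
Find y₂ ≡ M₂⁻¹ (mod m₂): 11⁻¹ ≡ 2 (mod 3)
x = a₁·M₁·y₁ + a₂·M₂·y₂ = 9·3·4 + 1·11·2 = 130
Reduce mod 33: x ≡ 31
Check: 31 mod 11 = 9 ✓, 31 mod 3 = 1 ✓

x ≡ 31 (mod 33)


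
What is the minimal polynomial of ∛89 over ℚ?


∛89 satisfies x³ - 89 = 0, irreducible over ℚ (no rational root; 89 is not a perfect cube)

Minimal polynomial: x³ - 89


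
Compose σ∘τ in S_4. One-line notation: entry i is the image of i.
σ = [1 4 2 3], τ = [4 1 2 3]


σ∘τ: apply τ first, then σ
1 →τ 4 →σ 3
2 →τ 1 →σ 1
3 →τ 2 →σ 4
4 →τ 3 →σ 2

σ∘τ = [3 1 4 2]


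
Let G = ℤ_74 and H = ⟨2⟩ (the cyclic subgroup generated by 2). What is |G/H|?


|⟨2⟩| = n / gcd(2, 74) = 74 / 2 = 37
H is normal (ℤ_74 is abelian).
|G/H| = |G| / |H| = 74 / 37 = 2

|G/H| = 2


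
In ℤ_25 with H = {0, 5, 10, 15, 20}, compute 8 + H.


8 + H = {8 + h (mod 25) : h ∈ H}
8+0=8, 8+5=13, 8+10=18, 8+15=23, 8+20=3
8 + H = {3, 8, 13, 18, 23} = 3 + H

8 + H = {3, 8, 13, 18, 23}


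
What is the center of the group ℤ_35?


Z(G) = {g ∈ G | gx = xg for all x ∈ G}
ℤ_35 is abelian, so Z(G) = G

Z(ℤ_35) = ℤ_35


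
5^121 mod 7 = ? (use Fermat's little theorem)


Fermat's little theorem: if p is prime and gcd(a,p)=1, then a^(p-1) ≡ 1 (mod p)
p = 7 is prime, gcd(5,7) = 1
Reduce exponent: 121 mod 6 = 1
So 5^121 ≡ 5^1 (mod 7)
5^1 mod 7 = 5

5^121 ≡ 5 (mod 7)


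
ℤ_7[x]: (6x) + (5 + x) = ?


Add coefficients mod 7:
x^0: 0 + 5 = 5 (mod 7)
x^1: 6 + 1 = 0 (mod 7)
Result: 5

f + g = 5


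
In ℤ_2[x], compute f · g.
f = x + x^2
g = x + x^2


Expand and collect like terms; reduce coefficients mod 2:
x^0: 0·0 = 0 ≡ 0 (mod 2)
x^1: 0·1 + 1·0 = 0 ≡ 0 (mod 2)
x^2: 0·1 + 1·1 + 1·0 = 1 ≡ 1 (mod 2)
x^3: 1·1 + 1·1 = 2 ≡ 0 (mod 2)
x^4: 1·1 = 1 ≡ 1 (mod 2)
Result: x^2 + x^4

f · g = x^2 + x^4


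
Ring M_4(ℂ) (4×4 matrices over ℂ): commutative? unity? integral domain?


Matrix multiplication is non-commutative for n ≥ 2; the identity matrix I is the unity; singular matrices give zero divisors, so not an integral domain
Commutative: No
Integral domain: No
Has unity: Yes

M_4(ℂ) (4×4 matrices over ℂ): Commutative=No, Unity=Yes


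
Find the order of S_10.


|S_n| = n! (number of permutations of n symbols)
|S_10| = 10! = 3628800

|S_10| = 3628800


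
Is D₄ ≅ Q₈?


Comparing D₄ and Q₈:
D₄ has 5 elements of order 2; Q₈ has only 1

No, D₄ ≇ Q₈


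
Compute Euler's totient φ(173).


Factor n: 173 = 173
φ(n) = n · ∏(1 - 1/p) over distinct primes p | n
φ(173) = 173 · (1 - 1/173) = 172

φ(173) = 172


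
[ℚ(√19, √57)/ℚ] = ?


[ℚ(√19,√57):ℚ] = [ℚ(√19,√57):ℚ(√19)]·[ℚ(√19):ℚ] = 2·2 = 4

[ℚ(√19, √57)/ℚ] = 4


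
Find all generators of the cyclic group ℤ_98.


g generates ℤ_n iff gcd(g,n) = 1
Prime factors of 98: 2, 7
Generators are g ∈ {1,...,97} not divisible by any of these primes.
Generators: {1, 3, 5, 9, 11, 13, 15, 17, 19, 23, 25, 27, 29, 31, 33, 37, 39, 41, 43, 45, 47, 51, 53, 55, 57, 59, 61, 65, 67, 69, 71, 73, 75, 79, 81, 83, 85, 87, 89, 93, 95, 97}
Number of generators = φ(98) = 42

Generators of ℤ_98 = {1, 3, 5, 9, 11, 13, 15, 17, 19, 23, 25, 27, 29, 31, 33, 37, 39, 41, 43, 45, 47, 51, 53, 55, 57, 59, 61, 65, 67, 69, 71, 73, 75, 79, 81, 83, 85, 87, 89, 93, 95, 97}


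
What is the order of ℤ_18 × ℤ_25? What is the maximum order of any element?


|ℤ_18 × ℤ_25| = 18 × 25 = 450
Max element order = lcm(18,25) = 450
Cyclic? Yes (gcd=1)

|ℤ_18×ℤ_25| = 450, max element order = 450


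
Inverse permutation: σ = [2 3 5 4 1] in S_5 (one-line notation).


To find σ⁻¹, swap domain and range:
σ(1) = 2 → σ⁻¹(2) = 1
σ(2) = 3 → σ⁻¹(3) = 2
σ(3) = 5 → σ⁻¹(5) = 3
σ(4) = 4 → σ⁻¹(4) = 4
σ(5) = 1 → σ⁻¹(1) = 5

σ⁻¹ = [5 1 2 4 3]


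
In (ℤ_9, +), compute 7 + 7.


Operation: addition mod 9
7 + 7 = (a + b) mod 9 with a = 7, b = 7

7 + 7 = 5


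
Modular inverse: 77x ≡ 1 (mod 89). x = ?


Use the extended Euclidean algorithm to write 1 = 77·s + 89·t; then s mod 89 is the inverse.
Euclidean algorithm:
  77 = 0·89 + 77
  89 = 1·77 + 12
  77 = 6·12 + 5
  12 = 2·5 + 2
  5 = 2·2 + 1
  2 = 2·1 + 0
gcd(77,89) = 1
Back-substitution gives: 77·(37) + 89·(-32) = 1
So 77⁻¹ ≡ 37 ≡ 37 (mod 89)
Check: 77 × 37 = 2849 ≡ 1 (mod 89) ✓

77⁻¹ ≡ 37 (mod 89)


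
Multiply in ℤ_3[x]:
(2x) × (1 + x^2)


Expand and collect like terms; reduce coefficients mod 3:
x^0: 0·1 = 0 ≡ 0 (mod 3)
x^1: 0·0 + 2·1 = 2 ≡ 2 (mod 3)
x^2: 0·1 + 2·0 = 0 ≡ 0 (mod 3)
x^3: 2·1 = 2 ≡ 2 (mod 3)
Result: 2x + 2x^3

f · g = 2x + 2x^3


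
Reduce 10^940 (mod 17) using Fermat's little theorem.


Fermat's little theorem: if p is prime and gcd(a,p)=1, then a^(p-1) ≡ 1 (mod p)
p = 17 is prime, gcd(10,17) = 1
Reduce exponent: 940 mod 16 = 12
So 10^940 ≡ 10^12 (mod 17)
10^12 mod 17 = 13

10^940 ≡ 13 (mod 17)


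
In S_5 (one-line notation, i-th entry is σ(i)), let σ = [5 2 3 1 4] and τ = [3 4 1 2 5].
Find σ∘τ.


σ∘τ: apply τ first, then σ
1 →τ 3 →σ 3
2 →τ 4 →σ 1
3 →τ 1 →σ 5
4 →τ 2 →σ 2
5 →τ 5 →σ 4

σ∘τ = [3 1 5 2 4]


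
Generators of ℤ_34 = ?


g generates ℤ_n iff gcd(g,n) = 1
Prime factors of 34: 2, 17
Generators are g ∈ {1,...,33} not divisible by any of these primes.
Generators: {1, 3, 5, 7, 9, 11, 13, 15, 19, 21, 23, 25, 27, 29, 31, 33}
Number of generators = φ(34) = 16

Generators of ℤ_34 = {1, 3, 5, 7, 9, 11, 13, 15, 19, 21, 23, 25, 27, 29, 31, 33}


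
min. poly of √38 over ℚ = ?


√38 satisfies x² - 38 = 0, irreducible over ℚ since 38 is squarefree

Minimal polynomial: x² - 38


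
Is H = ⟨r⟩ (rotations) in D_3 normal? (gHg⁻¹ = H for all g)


H = ⟨r⟩ (rotations) in D_3
The rotation subgroup ⟨r⟩ has index 2 in D_3, so it is normal

Yes, normal subgroup


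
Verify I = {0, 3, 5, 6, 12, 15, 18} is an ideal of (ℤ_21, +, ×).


Check ideal conditions for I = {0, 3, 5, 6, 12, 15, 18} in ℤ_21:
(1) I is an additive subgroup? No
(2) For r ∈ ℤ_21 and a ∈ I: r·a ∈ I? No  [counterexample: r=2, a=5, r·a mod 21 = 10 ∉ I]

No, I is not an ideal of ℤ_21


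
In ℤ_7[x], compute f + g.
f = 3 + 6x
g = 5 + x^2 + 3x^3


Add coefficients mod 7:
x^0: 3 + 5 = 1 (mod 7)
x^1: 6 + 0 = 6 (mod 7)
x^2: 0 + 1 = 1 (mod 7)
x^3: 0 + 3 = 3 (mod 7)
Result: 1 + 6x + x^2 + 3x^3

f + g = 1 + 6x + x^2 + 3x^3


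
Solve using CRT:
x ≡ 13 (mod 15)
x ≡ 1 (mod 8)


m₁ = 15, m₂ = 8, gcd = 1, so CRT applies. M = m₁·m₂ = 120
Let M₁ = M/m₁ = 8, M₂ = M/m₂ = 15
Find y₁ ≡ M₁⁻¹ (mod m₁): 8⁻¹ ≡ 2 (mod 15)
Find y₂ ≡ M₂⁻¹ (mod m₂): 15⁻¹ ≡ 7 (mod 8)
x = a₁·M₁·y₁ + a₂·M₂·y₂ = 13·8·2 + 1·15·7 = 313
Reduce mod 120: x ≡ 73
Check: 73 mod 15 = 13 ✓, 73 mod 8 = 1 ✓

x ≡ 73 (mod 120)


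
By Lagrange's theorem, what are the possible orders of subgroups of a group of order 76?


Lagrange's theorem: |H| divides |G|
|G| = 76
Divisors of 76: 1, 2, 4, 19, 38, 76

Possible subgroup orders: {1, 2, 4, 19, 38, 76}


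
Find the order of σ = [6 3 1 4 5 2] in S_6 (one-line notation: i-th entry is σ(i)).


Cycle decomposition: (1 6 2 3)
Cycle lengths: 4
Order = lcm(4) = 4

ord(σ) = 4


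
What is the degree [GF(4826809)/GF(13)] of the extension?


GF(4826809) = GF(13^6), so the extension degree is 6

[GF(4826809)/GF(13)] = 6


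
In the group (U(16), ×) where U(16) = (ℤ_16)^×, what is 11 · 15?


Operation: multiplication mod 16
11 · 15 = (a × b) mod 16 with a = 11, b = 15

11 · 15 = 5


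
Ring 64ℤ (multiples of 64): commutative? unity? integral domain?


64ℤ is a commutative ring under +,× but has no multiplicative identity (1 ∉ 64ℤ); it has no zero divisors, but without unity it is not an integral domain
Commutative: Yes
Integral domain: No
Has unity: No

64ℤ (multiples of 64): Commutative=Yes, Unity=No


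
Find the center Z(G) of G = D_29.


Z(G) = {g ∈ G | gx = xg for all x ∈ G}
For odd n, Z(D_n) = {e}: no nontrivial rotation commutes with all reflections

Z(D_29) = {e}


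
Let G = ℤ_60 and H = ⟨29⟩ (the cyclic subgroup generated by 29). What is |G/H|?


|⟨29⟩| = n / gcd(29, 60) = 60 / 1 = 60
H is normal (ℤ_60 is abelian).
|G/H| = |G| / |H| = 60 / 60 = 1

|G/H| = 1


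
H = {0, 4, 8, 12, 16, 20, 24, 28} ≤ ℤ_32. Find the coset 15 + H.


15 + H = {15 + h (mod 32) : h ∈ H}
15+0=15, 15+4=19, 15+8=23, 15+12=27, 15+16=31, 15+20=3, 15+24=7, 15+28=11
15 + H = {3, 7, 11, 15, 19, 23, 27, 31} = 3 + H

15 + H = {3, 7, 11, 15, 19, 23, 27, 31}


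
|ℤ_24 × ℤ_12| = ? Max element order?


|ℤ_24 × ℤ_12| = 24 × 12 = 288
Max element order = lcm(24,12) = 24
Cyclic? No (gcd=12)

|ℤ_24×ℤ_12| = 288, max element order = 24


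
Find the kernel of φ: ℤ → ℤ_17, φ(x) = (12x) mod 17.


Kernel = preimage of identity
ker(φ) = {x ∈ ℤ : 12x ≡ 0 (mod 17)}. gcd(12,17) = 1, so 12x ≡ 0 (mod 17) ⟺ x ≡ 0 (mod 17/1 = 17). Hence ker(φ) = 17ℤ

ker(φ) = 17ℤ


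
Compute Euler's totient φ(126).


Factor n: 126 = 2 × 3^2 × 7
φ(n) = n · ∏(1 - 1/p) over distinct primes p | n
φ(126) = 126 · (1 - 1/2) · (1 - 1/3) · (1 - 1/7) = 36

φ(126) = 36


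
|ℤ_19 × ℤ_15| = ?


|A × B| = |A| · |B|
|ℤ_19 × ℤ_15| = 19 × 15 = 285

|ℤ_19 × ℤ_15| = 285


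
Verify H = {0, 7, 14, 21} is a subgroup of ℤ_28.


Subgroup test for H = {0, 7, 14, 21} in (ℤ_28, +):
(1) 0 ∈ H? Yes
(2) Closure: for all a,b ∈ H, (a+b) mod 28 ∈ H? Yes
(3) Inverses: for all a ∈ H, -a mod 28 ∈ H? Yes

Yes, H is a subgroup of ℤ_28


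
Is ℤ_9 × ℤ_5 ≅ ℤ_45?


Comparing ℤ_9 × ℤ_5 and ℤ_45:
gcd(9,5) = 1, so ℤ_9 × ℤ_5 ≅ ℤ_45 (CRT)

Yes, ℤ_9 × ℤ_5 ≅ ℤ_45


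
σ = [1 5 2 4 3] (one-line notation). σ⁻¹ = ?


To find σ⁻¹, swap domain and range:
σ(1) = 1 → σ⁻¹(1) = 1
σ(2) = 5 → σ⁻¹(5) = 2
σ(3) = 2 → σ⁻¹(2) = 3
σ(4) = 4 → σ⁻¹(4) = 4
σ(5) = 3 → σ⁻¹(3) = 5

σ⁻¹ = [1 3 5 4 2]


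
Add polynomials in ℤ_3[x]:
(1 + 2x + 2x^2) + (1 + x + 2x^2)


Add coefficients mod 3:
x^0: 1 + 1 = 2 (mod 3)
x^1: 2 + 1 = 0 (mod 3)
x^2: 2 + 2 = 1 (mod 3)
Result: 2 + x^2

f + g = 2 + x^2


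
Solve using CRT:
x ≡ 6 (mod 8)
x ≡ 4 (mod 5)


m₁ = 8, m₂ = 5, gcd = 1, so CRT applies. M = m₁·m₂ = 40
Let M₁ = M/m₁ = 5, M₂ = M/m₂ = 8
Find y₁ ≡ M₁⁻¹ (mod m₁): 5⁻¹ ≡ 5 (mod 8)
Find y₂ ≡ M₂⁻¹ (mod m₂): 8⁻¹ ≡ 2 (mod 5)
x = a₁·M₁·y₁ + a₂·M₂·y₂ = 6·5·5 + 4·8·2 = 214
Reduce mod 40: x ≡ 14
Check: 14 mod 8 = 6 ✓, 14 mod 5 = 4 ✓

x ≡ 14 (mod 40)


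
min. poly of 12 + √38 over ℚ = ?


Let α = 12 + √38. Then α - 12 = √38, so (α - 12)² = 38, giving α² - 24α + 106 = 0. Degree 2 and α ∉ ℚ, so this is the minimal polynomial.

Minimal polynomial: x² - 24x + 106


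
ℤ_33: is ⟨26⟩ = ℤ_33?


g generates ℤ_n iff gcd(g, n) = 1
gcd(26, 33) = 1
Since gcd = 1, 26 is a generator.

Yes, 26 generates ℤ_33


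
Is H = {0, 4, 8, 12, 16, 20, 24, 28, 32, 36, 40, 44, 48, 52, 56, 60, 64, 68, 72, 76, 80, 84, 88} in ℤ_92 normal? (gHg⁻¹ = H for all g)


H = {0, 4, 8, 12, 16, 20, 24, 28, 32, 36, 40, 44, 48, 52, 56, 60, 64, 68, 72, 76, 80, 84, 88} in ℤ_92
ℤ_92 is abelian; every subgroup of an abelian group is normal

Yes, normal subgroup


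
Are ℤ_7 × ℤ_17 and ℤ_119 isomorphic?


Comparing ℤ_7 × ℤ_17 and ℤ_119:
gcd(7,17) = 1, so ℤ_7 × ℤ_17 ≅ ℤ_119 (CRT)

Yes, ℤ_7 × ℤ_17 ≅ ℤ_119


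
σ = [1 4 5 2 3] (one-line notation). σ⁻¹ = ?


To find σ⁻¹, swap domain and range:
σ(1) = 1 → σ⁻¹(1) = 1
σ(2) = 4 → σ⁻¹(4) = 2
σ(3) = 5 → σ⁻¹(5) = 3
σ(4) = 2 → σ⁻¹(2) = 4
σ(5) = 3 → σ⁻¹(3) = 5

σ⁻¹ = [1 4 5 2 3]


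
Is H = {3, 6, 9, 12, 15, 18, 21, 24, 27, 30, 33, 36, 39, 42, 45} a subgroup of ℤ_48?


Subgroup test for H = {3, 6, 9, 12, 15, 18, 21, 24, 27, 30, 33, 36, 39, 42, 45} in (ℤ_48, +):
(1) 0 ∈ H? No
(2) Closure: for all a,b ∈ H, (a+b) mod 48 ∈ H? No  [counterexample: 3 + 45 = 0 ∉ H]
(3) Inverses: for all a ∈ H, -a mod 48 ∈ H? Yes

No, H is not a subgroup of ℤ_48


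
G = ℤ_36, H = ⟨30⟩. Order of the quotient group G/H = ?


|⟨30⟩| = n / gcd(30, 36) = 36 / 6 = 6
H is normal (ℤ_36 is abelian).
|G/H| = |G| / |H| = 36 / 6 = 6

|G/H| = 6


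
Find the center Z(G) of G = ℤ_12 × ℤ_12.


Z(G) = {g ∈ G | gx = xg for all x ∈ G}
Direct product of abelian groups is abelian, so Z(G) = G

Z(ℤ_12 × ℤ_12) = ℤ_12 × ℤ_12


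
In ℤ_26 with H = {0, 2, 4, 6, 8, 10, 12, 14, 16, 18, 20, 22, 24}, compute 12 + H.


12 + H = {12 + h (mod 26) : h ∈ H}
12+0=12, 12+2=14, 12+4=16, 12+6=18, 12+8=20, 12+10=22, 12+12=24, 12+14=0, 12+16=2, 12+18=4, 12+20=6, 12+22=8, 12+24=10
12 + H = {0, 2, 4, 6, 8, 10, 12, 14, 16, 18, 20, 22, 24} = 0 + H

12 + H = {0, 2, 4, 6, 8, 10, 12, 14, 16, 18, 20, 22, 24}


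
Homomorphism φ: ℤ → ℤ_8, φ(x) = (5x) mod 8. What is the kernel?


Kernel = preimage of identity
ker(φ) = {x ∈ ℤ : 5x ≡ 0 (mod 8)}. gcd(5,8) = 1, so 5x ≡ 0 (mod 8) ⟺ x ≡ 0 (mod 8/1 = 8). Hence ker(φ) = 8ℤ

ker(φ) = 8ℤ


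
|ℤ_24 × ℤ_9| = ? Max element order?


|ℤ_24 × ℤ_9| = 24 × 9 = 216
Max element order = lcm(24,9) = 72
Cyclic? No (gcd=3)

|ℤ_24×ℤ_9| = 216, max element order = 72


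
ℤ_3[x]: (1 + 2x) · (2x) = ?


Expand and collect like terms; reduce coefficients mod 3:
x^0: 1·0 = 0 ≡ 0 (mod 3)
x^1: 1·2 + 2·0 = 2 ≡ 2 (mod 3)
x^2: 2·2 = 4 ≡ 1 (mod 3)
Result: 2x + x^2

f · g = 2x + x^2


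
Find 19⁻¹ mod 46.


Use the extended Euclidean algorithm to write 1 = 19·s + 46·t; then s mod 46 is the inverse.
Euclidean algorithm:
  19 = 0·46 + 19
  46 = 2·19 + 8
  19 = 2·8 + 3
  8 = 2·3 + 2
  3 = 1·2 + 1
  2 = 2·1 + 0
gcd(19,46) = 1
Back-substitution gives: 19·(17) + 46·(-7) = 1
So 19⁻¹ ≡ 17 ≡ 17 (mod 46)
Check: 19 × 17 = 323 ≡ 1 (mod 46) ✓

19⁻¹ ≡ 17 (mod 46)


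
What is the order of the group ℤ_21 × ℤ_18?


|A × B| = |A| · |B|
|ℤ_21 × ℤ_18| = 21 × 18 = 378

|ℤ_21 × ℤ_18| = 378


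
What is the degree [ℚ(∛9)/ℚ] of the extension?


∛9 has minimal polynomial x³ - 9 (irreducible over ℚ since 9 is not a perfect cube)

[ℚ(∛9)/ℚ] = 3


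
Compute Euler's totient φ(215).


Factor n: 215 = 5 × 43
φ(n) = n · ∏(1 - 1/p) over distinct primes p | n
φ(215) = 215 · (1 - 1/5) · (1 - 1/43) = 168

φ(215) = 168


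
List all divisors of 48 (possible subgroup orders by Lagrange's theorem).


Lagrange's theorem: |H| divides |G|
|G| = 48
Divisors of 48: 1, 2, 3, 4, 6, 8, 12, 16, 24, 48

Possible subgroup orders: {1, 2, 3, 4, 6, 8, 12, 16, 24, 48}


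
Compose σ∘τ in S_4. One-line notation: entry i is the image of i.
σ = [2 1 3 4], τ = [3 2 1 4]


σ∘τ: apply τ first, then σ
1 →τ 3 →σ 3
2 →τ 2 →σ 1
3 →τ 1 →σ 2
4 →τ 4 →σ 4

σ∘τ = [3 1 2 4]


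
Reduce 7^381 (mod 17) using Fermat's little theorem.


Fermat's little theorem: if p is prime and gcd(a,p)=1, then a^(p-1) ≡ 1 (mod p)
p = 17 is prime, gcd(7,17) = 1
Reduce exponent: 381 mod 16 = 13
So 7^381 ≡ 7^13 (mod 17)
7^13 mod 17 = 6

7^381 ≡ 6 (mod 17)


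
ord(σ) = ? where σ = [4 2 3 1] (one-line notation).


Cycle decomposition: (1 4)
Cycle lengths: 2
Order = lcm(2) = 2

ord(σ) = 2


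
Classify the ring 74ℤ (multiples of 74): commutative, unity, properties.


74ℤ is a commutative ring under +,× but has no multiplicative identity (1 ∉ 74ℤ); it has no zero divisors, but without unity it is not an integral domain
Commutative: Yes
Integral domain: No
Has unity: No

74ℤ (multiples of 74): Commutative=Yes, Unity=No


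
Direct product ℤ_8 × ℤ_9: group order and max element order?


|ℤ_8 × ℤ_9| = 8 × 9 = 72
Max element order = lcm(8,9) = 72
Cyclic? Yes (gcd=1)

|ℤ_8×ℤ_9| = 72, max element order = 72


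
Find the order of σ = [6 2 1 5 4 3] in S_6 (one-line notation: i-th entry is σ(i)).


Cycle decomposition: (1 6 3) (4 5)
Cycle lengths: 3, 2
Order = lcm(3, 2) = 6

ord(σ) = 6


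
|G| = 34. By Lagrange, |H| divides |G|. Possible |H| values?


Lagrange's theorem: |H| divides |G|
|G| = 34
Divisors of 34: 1, 2, 17, 34

Possible subgroup orders: {1, 2, 17, 34}


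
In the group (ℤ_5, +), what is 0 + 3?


Operation: addition mod 5
0 + 3 = (a + b) mod 5 with a = 0, b = 3

0 + 3 = 3


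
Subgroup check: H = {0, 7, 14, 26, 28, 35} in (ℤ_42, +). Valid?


Subgroup test for H = {0, 7, 14, 26, 28, 35} in (ℤ_42, +):
(1) 0 ∈ H? Yes
(2) Closure: for all a,b ∈ H, (a+b) mod 42 ∈ H? No  [counterexample: 7 + 14 = 21 ∉ H]
(3) Inverses: for all a ∈ H, -a mod 42 ∈ H? No

No, H is not a subgroup of ℤ_42


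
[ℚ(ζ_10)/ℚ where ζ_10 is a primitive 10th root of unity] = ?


[ℚ(ζ_n):ℚ] = deg Φ_n(x) = φ(n). Here φ(10) = 4

[ℚ(ζ_10)/ℚ where ζ_10 is a primitive 10th root of unity] = 4


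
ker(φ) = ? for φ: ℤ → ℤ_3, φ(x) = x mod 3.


Kernel = preimage of identity
ker(φ) = {x ∈ ℤ : x ≡ 0 (mod 3)} = 3ℤ = {0, ±3, ±6, ...}

ker(φ) = 3ℤ


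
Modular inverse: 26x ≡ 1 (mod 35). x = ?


Use the extended Euclidean algorithm to write 1 = 26·s + 35·t; then s mod 35 is the inverse.
Euclidean algorithm:
  26 = 0·35 + 26
  35 = 1·26 + 9
  26 = 2·9 + 8
  9 = 1·8 + 1
  8 = 8·1 + 0
gcd(26,35) = 1
Back-substitution gives: 26·(-4) + 35·(3) = 1
So 26⁻¹ ≡ -4 ≡ 31 (mod 35)
Check: 26 × 31 = 806 ≡ 1 (mod 35) ✓

26⁻¹ ≡ 31 (mod 35)


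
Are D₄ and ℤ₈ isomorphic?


Comparing D₄ and ℤ₈:
D₄ is non-abelian, ℤ₈ is abelian

No, D₄ ≇ ℤ₈


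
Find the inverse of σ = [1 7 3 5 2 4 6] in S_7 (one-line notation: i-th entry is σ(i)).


To find σ⁻¹, swap domain and range:
σ(1) = 1 → σ⁻¹(1) = 1
σ(2) = 7 → σ⁻¹(7) = 2
σ(3) = 3 → σ⁻¹(3) = 3
σ(4) = 5 → σ⁻¹(5) = 4
σ(5) = 2 → σ⁻¹(2) = 5
σ(6) = 4 → σ⁻¹(4) = 6
σ(7) = 6 → σ⁻¹(6) = 7

σ⁻¹ = [1 5 3 6 4 7 2]


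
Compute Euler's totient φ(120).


Factor n: 120 = 2^3 × 3 × 5
φ(n) = n · ∏(1 - 1/p) over distinct primes p | n
φ(120) = 120 · (1 - 1/2) · (1 - 1/3) · (1 - 1/5) = 32

φ(120) = 32


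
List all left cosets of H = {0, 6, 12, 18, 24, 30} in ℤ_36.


H = {0, 6, 12, 18, 24, 30}, |H| = 6
Number of cosets = |G|/|H| = 36/6 = 6
0 + H = {0, 6, 12, 18, 24, 30}
1 + H = {1, 7, 13, 19, 25, 31}
2 + H = {2, 8, 14, 20, 26, 32}
3 + H = {3, 9, 15, 21, 27, 33}
4 + H = {4, 10, 16, 22, 28, 34}
5 + H = {5, 11, 17, 23, 29, 35}

Cosets: 0+H={0,6,12,18,24,30}; 1+H={1,7,13,19,25,31}; 2+H={2,8,14,20,26,32}; 3+H={3,9,15,21,27,33}; 4+H={4,10,16,22,28,34}; 5+H={5,11,17,23,29,35}


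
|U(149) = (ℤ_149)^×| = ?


U(n) is the group of units mod n; |U(n)| = φ(n)
|U(149)| = φ(149) = 148

|U(149) = (ℤ_149)^×| = 148


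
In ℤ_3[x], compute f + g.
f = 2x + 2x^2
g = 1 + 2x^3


Add coefficients mod 3:
x^0: 0 + 1 = 1 (mod 3)
x^1: 2 + 0 = 2 (mod 3)
x^2: 2 + 0 = 2 (mod 3)
x^3: 0 + 2 = 2 (mod 3)
Result: 1 + 2x + 2x^2 + 2x^3

f + g = 1 + 2x + 2x^2 + 2x^3


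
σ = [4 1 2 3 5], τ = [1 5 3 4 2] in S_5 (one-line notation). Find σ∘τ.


σ∘τ: apply τ first, then σ
1 →τ 1 →σ 4
2 →τ 5 →σ 5
3 →τ 3 →σ 2
4 →τ 4 →σ 3
5 →τ 2 →σ 1

σ∘τ = [4 5 2 3 1]


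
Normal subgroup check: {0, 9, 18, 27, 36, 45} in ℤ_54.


H = {0, 9, 18, 27, 36, 45} in ℤ_54
ℤ_54 is abelian; every subgroup of an abelian group is normal

Yes, normal subgroup


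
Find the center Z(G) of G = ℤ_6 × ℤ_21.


Z(G) = {g ∈ G | gx = xg for all x ∈ G}
Direct product of abelian groups is abelian, so Z(G) = G

Z(ℤ_6 × ℤ_21) = ℤ_6 × ℤ_21


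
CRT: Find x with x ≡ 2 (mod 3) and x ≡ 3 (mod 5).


m₁ = 3, m₂ = 5, gcd = 1, so CRT applies. M = m₁·m₂ = 15
Let M₁ = M/m₁ = 5, M₂ = M/m₂ = 3
Find y₁ ≡ M₁⁻¹ (mod m₁): 5⁻¹ ≡ 2 (mod 3)
Find y₂ ≡ M₂⁻¹ (mod m₂): 3⁻¹ ≡ 2 (mod 5)
x = a₁·M₁·y₁ + a₂·M₂·y₂ = 2·5·2 + 3·3·2 = 38
Reduce mod 15: x ≡ 8
Check: 8 mod 3 = 2 ✓, 8 mod 5 = 3 ✓

x ≡ 8 (mod 15)


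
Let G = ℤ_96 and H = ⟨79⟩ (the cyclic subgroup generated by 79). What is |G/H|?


|⟨79⟩| = n / gcd(79, 96) = 96 / 1 = 96
H is normal (ℤ_96 is abelian).
|G/H| = |G| / |H| = 96 / 96 = 1

|G/H| = 1


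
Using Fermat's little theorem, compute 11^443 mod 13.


Fermat's little theorem: if p is prime and gcd(a,p)=1, then a^(p-1) ≡ 1 (mod p)
p = 13 is prime, gcd(11,13) = 1
Reduce exponent: 443 mod 12 = 11
So 11^443 ≡ 11^11 (mod 13)
11^11 mod 13 = 6

11^443 ≡ 6 (mod 13)


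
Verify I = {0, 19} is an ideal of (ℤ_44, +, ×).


Check ideal conditions for I = {0, 19} in ℤ_44:
(1) I is an additive subgroup? No
(2) For r ∈ ℤ_44 and a ∈ I: r·a ∈ I? No  [counterexample: r=2, a=19, r·a mod 44 = 38 ∉ I]

No, I is not an ideal of ℤ_44


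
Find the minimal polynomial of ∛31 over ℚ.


∛31 satisfies x³ - 31 = 0, irreducible over ℚ (no rational root; 31 is not a perfect cube)

Minimal polynomial: x³ - 31


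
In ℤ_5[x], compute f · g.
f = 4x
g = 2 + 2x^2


Expand and collect like terms; reduce coefficients mod 5:
x^0: 0·2 = 0 ≡ 0 (mod 5)
x^1: 0·0 + 4·2 = 8 ≡ 3 (mod 5)
x^2: 0·2 + 4·0 = 0 ≡ 0 (mod 5)
x^3: 4·2 = 8 ≡ 3 (mod 5)
Result: 3x + 3x^3

f · g = 3x + 3x^3


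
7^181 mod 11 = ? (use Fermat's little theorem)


Fermat's little theorem: if p is prime and gcd(a,p)=1, then a^(p-1) ≡ 1 (mod p)
p = 11 is prime, gcd(7,11) = 1
Reduce exponent: 181 mod 10 = 1
So 7^181 ≡ 7^1 (mod 11)
7^1 mod 11 = 7

7^181 ≡ 7 (mod 11)


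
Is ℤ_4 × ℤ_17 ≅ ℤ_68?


Comparing ℤ_4 × ℤ_17 and ℤ_68:
gcd(4,17) = 1, so ℤ_4 × ℤ_17 ≅ ℤ_68 (CRT)

Yes, ℤ_4 × ℤ_17 ≅ ℤ_68


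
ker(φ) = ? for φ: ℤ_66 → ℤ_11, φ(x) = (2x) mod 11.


Kernel = preimage of identity
ker(φ) = {x ∈ ℤ_66 : 2x ≡ 0 (mod 11)}. Since 11 | 66, φ is well-defined. The kernel is the cyclic subgroup ⟨11⟩ of ℤ_66 (order 6), i.e. {0, 11, 22, 33, 44, 55}

ker(φ) = {0, 11, 22, 33, 44, 55}


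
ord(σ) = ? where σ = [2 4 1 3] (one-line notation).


Cycle decomposition: (1 2 4 3)
Cycle lengths: 4
Order = lcm(4) = 4

ord(σ) = 4


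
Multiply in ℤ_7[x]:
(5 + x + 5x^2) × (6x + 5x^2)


Expand and collect like terms; reduce coefficients mod 7:
x^0: 5·0 = 0 ≡ 0 (mod 7)
x^1: 5·6 + 1·0 = 30 ≡ 2 (mod 7)
x^2: 5·5 + 1·6 + 5·0 = 31 ≡ 3 (mod 7)
x^3: 1·5 + 5·6 = 35 ≡ 0 (mod 7)
x^4: 5·5 = 25 ≡ 4 (mod 7)
Result: 2x + 3x^2 + 4x^4

f · g = 2x + 3x^2 + 4x^4


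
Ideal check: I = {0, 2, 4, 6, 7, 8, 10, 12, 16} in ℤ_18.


Check ideal conditions for I = {0, 2, 4, 6, 7, 8, 10, 12, 16} in ℤ_18:
(1) I is an additive subgroup? No
(2) For r ∈ ℤ_18 and a ∈ I: r·a ∈ I? No  [counterexample: r=2, a=7, r·a mod 18 = 14 ∉ I]

No, I is not an ideal of ℤ_18


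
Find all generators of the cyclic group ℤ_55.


g generates ℤ_n iff gcd(g,n) = 1
Prime factors of 55: 5, 11
Generators are g ∈ {1,...,54} not divisible by any of these primes.
Generators: {1, 2, 3, 4, 6, 7, 8, 9, 12, 13, 14, 16, 17, 18, 19, 21, 23, 24, 26, 27, 28, 29, 31, 32, 34, 36, 37, 38, 39, 41, 42, 43, 46, 47, 48, 49, 51, 52, 53, 54}
Number of generators = φ(55) = 40

Generators of ℤ_55 = {1, 2, 3, 4, 6, 7, 8, 9, 12, 13, 14, 16, 17, 18, 19, 21, 23, 24, 26, 27, 28, 29, 31, 32, 34, 36, 37, 38, 39, 41, 42, 43, 46, 47, 48, 49, 51, 52, 53, 54}


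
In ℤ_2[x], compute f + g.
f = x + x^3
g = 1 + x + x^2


Add coefficients mod 2:
x^0: 0 + 1 = 1 (mod 2)
x^1: 1 + 1 = 0 (mod 2)
x^2: 0 + 1 = 1 (mod 2)
x^3: 1 + 0 = 1 (mod 2)
Result: 1 + x^2 + x^3

f + g = 1 + x^2 + x^3


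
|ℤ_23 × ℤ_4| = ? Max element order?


|ℤ_23 × ℤ_4| = 23 × 4 = 92
Max element order = lcm(23,4) = 92
Cyclic? Yes (gcd=1)

|ℤ_23×ℤ_4| = 92, max element order = 92


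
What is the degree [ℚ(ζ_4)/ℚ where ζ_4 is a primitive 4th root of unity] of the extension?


[ℚ(ζ_n):ℚ] = deg Φ_n(x) = φ(n). Here φ(4) = 2

[ℚ(ζ_4)/ℚ where ζ_4 is a primitive 4th root of unity] = 2


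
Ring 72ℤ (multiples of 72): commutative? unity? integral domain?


72ℤ is a commutative ring under +,× but has no multiplicative identity (1 ∉ 72ℤ); it has no zero divisors, but without unity it is not an integral domain
Commutative: Yes
Integral domain: No
Has unity: No

72ℤ (multiples of 72): Commutative=Yes, Unity=No
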